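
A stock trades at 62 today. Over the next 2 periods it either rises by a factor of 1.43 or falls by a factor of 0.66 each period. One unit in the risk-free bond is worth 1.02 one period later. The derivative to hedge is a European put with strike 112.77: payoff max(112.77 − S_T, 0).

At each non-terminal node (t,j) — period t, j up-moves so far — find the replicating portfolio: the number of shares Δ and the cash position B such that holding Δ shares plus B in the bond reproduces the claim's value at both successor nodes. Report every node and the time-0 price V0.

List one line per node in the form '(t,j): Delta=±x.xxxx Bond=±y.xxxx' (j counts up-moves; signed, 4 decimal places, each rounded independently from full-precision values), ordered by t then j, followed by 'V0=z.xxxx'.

(0,0): Delta=-0.8654 Bond=102.9932
(1,0): Delta=-1.0000 Bond=110.5588
(1,1): Delta=-0.7947 Bond=98.7825
V0=49.3353

The replicating-portfolio and risk-neutral prices coincide; use p* = (1.02−0.66)/(1.43−0.66) = 0.4675 for the latter.
Terminal values V(2,·): V(2,0)=85.7628, V(2,1)=54.2544, V(2,2)=0.0000
Node (1,0) S=40.9200: V=(p*·54.2544+(1−p*)·85.7628)/1.02=69.6388; Δ=(54.2544−85.7628)/(58.5156−27.0072)=-1.0000; B=V−Δ·S=110.5588
Node (1,1) S=88.6600: V=(p*·0.0000+(1−p*)·54.2544)/1.02=28.3223; Δ=(0.0000−54.2544)/(126.7838−58.5156)=-0.7947; B=V−Δ·S=98.7825
Node (0,0) S=62.0000: V=(p*·28.3223+(1−p*)·69.6388)/1.02=49.3353; Δ=(28.3223−69.6388)/(88.6600−40.9200)=-0.8654; B=V−Δ·S=102.9932
The time-0 hedge costs 49.3353, which is the no-arbitrage price.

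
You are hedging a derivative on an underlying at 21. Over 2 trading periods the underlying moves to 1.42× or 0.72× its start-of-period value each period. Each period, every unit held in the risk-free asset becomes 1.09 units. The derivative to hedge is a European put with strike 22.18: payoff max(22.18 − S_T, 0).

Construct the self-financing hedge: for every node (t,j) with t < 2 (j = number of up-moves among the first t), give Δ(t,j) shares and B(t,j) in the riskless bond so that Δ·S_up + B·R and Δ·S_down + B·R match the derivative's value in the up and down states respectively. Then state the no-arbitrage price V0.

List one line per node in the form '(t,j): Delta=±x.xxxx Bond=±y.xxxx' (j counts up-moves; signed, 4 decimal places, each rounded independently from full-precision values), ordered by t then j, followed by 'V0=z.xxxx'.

(0,0): Delta=-0.3348 Bond=9.4413
(1,0): Delta=-1.0000 Bond=20.3486
(1,1): Delta=-0.0340 Bond=1.3206
V0=2.4102

Since d<R<u, set p* = (R−d)/(u−d) = 0.5286; price each node as the discounted p*-expectation of its children.
At expiry t=2: V(2,0)=11.2936, V(2,1)=0.7096, V(2,2)=0.0000
Node (1,0) S=15.1200: V=(p*·0.7096+(1−p*)·11.2936)/1.09=5.2286; Δ=(0.7096−11.2936)/(21.4704−10.8864)=-1.0000; B=V−Δ·S=20.3486
Node (1,1) S=29.8200: V=(p*·0.0000+(1−p*)·0.7096)/1.09=0.3069; Δ=(0.0000−0.7096)/(42.3444−21.4704)=-0.0340; B=V−Δ·S=1.3206
Node (0,0) S=21.0000: V=(p*·0.3069+(1−p*)·5.2286)/1.09=2.4102; Δ=(0.3069−5.2286)/(29.8200−15.1200)=-0.3348; B=V−Δ·S=9.4413
Self-financing check: at every node Δ·S+B equals the discounted successor values.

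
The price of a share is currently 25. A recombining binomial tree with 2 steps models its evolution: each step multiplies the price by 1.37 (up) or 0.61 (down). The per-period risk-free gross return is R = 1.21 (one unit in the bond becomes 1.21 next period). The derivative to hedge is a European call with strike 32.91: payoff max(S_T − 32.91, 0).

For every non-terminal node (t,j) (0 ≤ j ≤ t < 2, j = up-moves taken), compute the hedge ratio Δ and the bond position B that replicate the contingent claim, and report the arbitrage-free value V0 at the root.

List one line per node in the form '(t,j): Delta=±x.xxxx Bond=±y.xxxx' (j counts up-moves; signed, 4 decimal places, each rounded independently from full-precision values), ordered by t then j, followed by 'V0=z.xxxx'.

Risk-neutral probability p* = (R−d)/(u−d) = (1.21−0.61)/(1.37−0.61) = 0.7895.
Terminal payoffs: V(2,0)=0.0000, V(2,1)=0.0000, V(2,2)=14.0125
  t=1,j=0: stock 15.2500 → up 20.8925 (V=0.0000), down 9.3025 (V=0.0000). Price 0.0000; hedge Δ=0.0000, bond B=0.0000.
  t=1,j=1: stock 34.2500 → up 46.9225 (V=14.0125), down 20.8925 (V=0.0000). Price 9.1426; hedge Δ=0.5383, bond B=-9.2949.
  t=0,j=0: stock 25.0000 → up 34.2500 (V=9.1426), down 15.2500 (V=0.0000). Price 5.9651; hedge Δ=0.4812, bond B=-6.0646.
Self-financing check: at every node Δ·S+B equals the discounted successor values.

(0,0): Delta=0.4812 Bond=-6.0646
(1,0): Delta=0.0000 Bond=0.0000
(1,1): Delta=0.5383 Bond=-9.2949
V0=5.9651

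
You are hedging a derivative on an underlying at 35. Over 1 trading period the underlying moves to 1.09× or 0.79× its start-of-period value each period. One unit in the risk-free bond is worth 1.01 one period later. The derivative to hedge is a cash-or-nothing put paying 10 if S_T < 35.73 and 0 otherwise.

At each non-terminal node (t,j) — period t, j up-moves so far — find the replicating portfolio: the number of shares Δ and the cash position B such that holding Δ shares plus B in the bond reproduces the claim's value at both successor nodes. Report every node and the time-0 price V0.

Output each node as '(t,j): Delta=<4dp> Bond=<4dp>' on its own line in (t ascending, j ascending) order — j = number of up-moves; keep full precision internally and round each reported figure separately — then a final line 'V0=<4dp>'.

No-arbitrage ⇒ martingale measure with p* = (R−d)/(u−d) = 0.7333.
Terminal values V(1,·): V(1,0)=10.0000, V(1,1)=0.0000
Node (0,0) S=35.0000: V=(p*·0.0000+(1−p*)·10.0000)/1.01=2.6403; Δ=(0.0000−10.0000)/(38.1500−27.6500)=-0.9524; B=V−Δ·S=35.9736
The time-0 hedge costs 2.6403, which is the no-arbitrage price.

(0,0): Delta=-0.9524 Bond=35.9736
V0=2.6403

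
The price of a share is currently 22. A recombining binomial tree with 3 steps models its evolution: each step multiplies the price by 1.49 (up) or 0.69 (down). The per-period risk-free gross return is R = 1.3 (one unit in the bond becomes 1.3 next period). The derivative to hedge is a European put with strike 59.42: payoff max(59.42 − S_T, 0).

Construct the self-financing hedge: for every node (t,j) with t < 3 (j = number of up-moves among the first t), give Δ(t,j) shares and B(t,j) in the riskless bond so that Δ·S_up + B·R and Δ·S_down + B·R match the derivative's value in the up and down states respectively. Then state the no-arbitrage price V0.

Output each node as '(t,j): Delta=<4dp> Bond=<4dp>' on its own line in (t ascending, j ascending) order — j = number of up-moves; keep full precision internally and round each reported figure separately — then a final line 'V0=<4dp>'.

(0,0): Delta=-0.7390 Bond=23.9977
(1,0): Delta=-1.0000 Bond=35.1598
(1,1): Delta=-0.7013 Bond=29.9628
(2,0): Delta=-1.0000 Bond=45.7077
(2,1): Delta=-1.0000 Bond=45.7077
(2,2): Delta=-0.6582 Bond=36.8472
V0=7.7408

The replicating-portfolio and risk-neutral prices coincide; use p* = (1.3−0.69)/(1.49−0.69) = 0.7625 for the latter.
Terminal payoffs: V(3,0)=52.1928, V(3,1)=43.8134, V(3,2)=25.7189, V(3,3)=0.0000
(2,0): S=10.4742. Δ = (V_up−V_dn)/(S_up−S_dn) = (43.8134−52.1928)/(15.6066−7.2272) = -1.0000. V = [p*·43.8134 + (1−p*)·52.1928]/1.3 = 35.2335. B = V − Δ·S = 45.7077.
(2,1): S=22.6182. Δ = (V_up−V_dn)/(S_up−S_dn) = (25.7189−43.8134)/(33.7011−15.6066) = -1.0000. V = [p*·25.7189 + (1−p*)·43.8134]/1.3 = 23.0895. B = V − Δ·S = 45.7077.
(2,2): S=48.8422. Δ = (V_up−V_dn)/(S_up−S_dn) = (0.0000−25.7189)/(72.7749−33.7011) = -0.6582. V = [p*·0.0000 + (1−p*)·25.7189]/1.3 = 4.6986. B = V − Δ·S = 36.8472.
(1,0): S=15.1800. Δ = (V_up−V_dn)/(S_up−S_dn) = (23.0895−35.2335)/(22.6182−10.4742) = -1.0000. V = [p*·23.0895 + (1−p*)·35.2335]/1.3 = 19.9798. B = V − Δ·S = 35.1598.
(1,1): S=32.7800. Δ = (V_up−V_dn)/(S_up−S_dn) = (4.6986−23.0895)/(48.8422−22.6182) = -0.7013. V = [p*·4.6986 + (1−p*)·23.0895]/1.3 = 6.9742. B = V − Δ·S = 29.9628.
(0,0): S=22.0000. Δ = (V_up−V_dn)/(S_up−S_dn) = (6.9742−19.9798)/(32.7800−15.1800) = -0.7390. V = [p*·6.9742 + (1−p*)·19.9798]/1.3 = 7.7408. B = V − Δ·S = 23.9977.
Self-financing check: at every node Δ·S+B equals the discounted successor values.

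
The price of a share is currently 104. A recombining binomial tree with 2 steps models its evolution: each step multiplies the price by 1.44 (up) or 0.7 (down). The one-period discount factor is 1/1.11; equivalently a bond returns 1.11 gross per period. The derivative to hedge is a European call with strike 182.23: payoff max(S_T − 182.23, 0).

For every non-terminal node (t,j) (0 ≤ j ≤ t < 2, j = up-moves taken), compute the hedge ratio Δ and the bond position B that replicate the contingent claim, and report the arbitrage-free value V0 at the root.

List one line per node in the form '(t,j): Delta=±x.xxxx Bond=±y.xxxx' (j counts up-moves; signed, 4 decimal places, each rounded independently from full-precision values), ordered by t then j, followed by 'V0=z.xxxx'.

No-arbitrage ⇒ martingale measure with p* = (R−d)/(u−d) = 0.5541.
At expiry t=2: V(2,0)=0.0000, V(2,1)=0.0000, V(2,2)=33.4244
(1,0): S=72.8000. Δ = (V_up−V_dn)/(S_up−S_dn) = (0.0000−0.0000)/(104.8320−50.9600) = 0.0000. V = [p*·0.0000 + (1−p*)·0.0000]/1.11 = 0.0000. B = V − Δ·S = 0.0000.
(1,1): S=149.7600. Δ = (V_up−V_dn)/(S_up−S_dn) = (33.4244−0.0000)/(215.6544−104.8320) = 0.3016. V = [p*·33.4244 + (1−p*)·0.0000]/1.11 = 16.6837. B = V − Δ·S = -28.4844.
(0,0): S=104.0000. Δ = (V_up−V_dn)/(S_up−S_dn) = (16.6837−0.0000)/(149.7600−72.8000) = 0.2168. V = [p*·16.6837 + (1−p*)·0.0000]/1.11 = 8.3276. B = V − Δ·S = -14.2179.
Check: Δ(0,0)·S0 + B(0,0) = 8.3276 = V0.

(0,0): Delta=0.2168 Bond=-14.2179
(1,0): Delta=0.0000 Bond=0.0000
(1,1): Delta=0.3016 Bond=-28.4844
V0=8.3276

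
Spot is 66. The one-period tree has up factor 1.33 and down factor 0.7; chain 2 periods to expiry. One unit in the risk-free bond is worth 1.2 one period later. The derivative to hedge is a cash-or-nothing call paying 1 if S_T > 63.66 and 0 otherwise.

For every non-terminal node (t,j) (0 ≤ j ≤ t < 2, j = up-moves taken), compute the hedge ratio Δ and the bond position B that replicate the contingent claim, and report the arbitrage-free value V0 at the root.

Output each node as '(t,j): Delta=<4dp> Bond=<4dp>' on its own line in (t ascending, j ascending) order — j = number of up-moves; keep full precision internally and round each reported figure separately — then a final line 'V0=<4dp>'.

(0,0): Delta=0.0159 Bond=-0.6124
(1,0): Delta=0.0000 Bond=0.0000
(1,1): Delta=0.0181 Bond=-0.9259
V0=0.4374

No-arbitrage ⇒ martingale measure with p* = (R−d)/(u−d) = 0.7937.
Terminal values V(2,·): V(2,0)=0.0000, V(2,1)=0.0000, V(2,2)=1.0000
(1,0): S=46.2000. Δ = (V_up−V_dn)/(S_up−S_dn) = (0.0000−0.0000)/(61.4460−32.3400) = 0.0000. V = [p*·0.0000 + (1−p*)·0.0000]/1.2 = 0.0000. B = V − Δ·S = 0.0000.
(1,1): S=87.7800. Δ = (V_up−V_dn)/(S_up−S_dn) = (1.0000−0.0000)/(116.7474−61.4460) = 0.0181. V = [p*·1.0000 + (1−p*)·0.0000]/1.2 = 0.6614. B = V − Δ·S = -0.9259.
(0,0): S=66.0000. Δ = (V_up−V_dn)/(S_up−S_dn) = (0.6614−0.0000)/(87.7800−46.2000) = 0.0159. V = [p*·0.6614 + (1−p*)·0.0000]/1.2 = 0.4374. B = V − Δ·S = -0.6124.
The time-0 hedge costs 0.4374, which is the no-arbitrage price.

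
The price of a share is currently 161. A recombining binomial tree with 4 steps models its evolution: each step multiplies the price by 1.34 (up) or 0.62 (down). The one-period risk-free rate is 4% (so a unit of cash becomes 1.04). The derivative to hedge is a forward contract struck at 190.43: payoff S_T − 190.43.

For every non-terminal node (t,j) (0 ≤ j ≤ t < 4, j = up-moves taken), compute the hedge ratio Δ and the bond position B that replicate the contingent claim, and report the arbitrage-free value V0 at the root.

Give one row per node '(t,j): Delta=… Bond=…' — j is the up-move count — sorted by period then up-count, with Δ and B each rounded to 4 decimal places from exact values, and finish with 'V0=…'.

Since d<R<u, set p* = (R−d)/(u−d) = 0.5833; price each node as the discounted p*-expectation of its children.
Terminal payoffs: V(4,0)=-166.6401, V(4,1)=-139.0131, V(4,2)=-79.3032, V(4,3)=49.7473, V(4,4)=328.6629
(3,0): S=38.3708. Δ = (V_up−V_dn)/(S_up−S_dn) = (-139.0131−-166.6401)/(51.4169−23.7899) = 1.0000. V = [p*·-139.0131 + (1−p*)·-166.6401]/1.04 = -144.7350. B = V − Δ·S = -183.1058.
(3,1): S=82.9305. Δ = (V_up−V_dn)/(S_up−S_dn) = (-79.3032−-139.0131)/(111.1268−51.4169) = 1.0000. V = [p*·-79.3032 + (1−p*)·-139.0131]/1.04 = -100.1753. B = V − Δ·S = -183.1058.
(3,2): S=179.2368. Δ = (V_up−V_dn)/(S_up−S_dn) = (49.7473−-79.3032)/(240.1773−111.1268) = 1.0000. V = [p*·49.7473 + (1−p*)·-79.3032]/1.04 = -3.8690. B = V − Δ·S = -183.1058.
(3,3): S=387.3827. Δ = (V_up−V_dn)/(S_up−S_dn) = (328.6629−49.7473)/(519.0929−240.1773) = 1.0000. V = [p*·328.6629 + (1−p*)·49.7473]/1.04 = 204.2770. B = V − Δ·S = -183.1058.
(2,0): S=61.8884. Δ = (V_up−V_dn)/(S_up−S_dn) = (-100.1753−-144.7350)/(82.9305−38.3708) = 1.0000. V = [p*·-100.1753 + (1−p*)·-144.7350]/1.04 = -114.1748. B = V − Δ·S = -176.0632.
(2,1): S=133.7588. Δ = (V_up−V_dn)/(S_up−S_dn) = (-3.8690−-100.1753)/(179.2368−82.9305) = 1.0000. V = [p*·-3.8690 + (1−p*)·-100.1753]/1.04 = -42.3044. B = V − Δ·S = -176.0632.
(2,2): S=289.0916. Δ = (V_up−V_dn)/(S_up−S_dn) = (204.2770−-3.8690)/(387.3827−179.2368) = 1.0000. V = [p*·204.2770 + (1−p*)·-3.8690]/1.04 = 113.0284. B = V − Δ·S = -176.0632.
(1,0): S=99.8200. Δ = (V_up−V_dn)/(S_up−S_dn) = (-42.3044−-114.1748)/(133.7588−61.8884) = 1.0000. V = [p*·-42.3044 + (1−p*)·-114.1748]/1.04 = -69.4716. B = V − Δ·S = -169.2916.
(1,1): S=215.7400. Δ = (V_up−V_dn)/(S_up−S_dn) = (113.0284−-42.3044)/(289.0916−133.7588) = 1.0000. V = [p*·113.0284 + (1−p*)·-42.3044]/1.04 = 46.4484. B = V − Δ·S = -169.2916.
(0,0): S=161.0000. Δ = (V_up−V_dn)/(S_up−S_dn) = (46.4484−-69.4716)/(215.7400−99.8200) = 1.0000. V = [p*·46.4484 + (1−p*)·-69.4716]/1.04 = -1.7804. B = V − Δ·S = -162.7804.
Each (Δ,B) replicates both successor values, so the strategy is self-financing and V0 is arbitrage-free.

(0,0): Delta=1.0000 Bond=-162.7804
(1,0): Delta=1.0000 Bond=-169.2916
(1,1): Delta=1.0000 Bond=-169.2916
(2,0): Delta=1.0000 Bond=-176.0632
(2,1): Delta=1.0000 Bond=-176.0632
(2,2): Delta=1.0000 Bond=-176.0632
(3,0): Delta=1.0000 Bond=-183.1058
(3,1): Delta=1.0000 Bond=-183.1058
(3,2): Delta=1.0000 Bond=-183.1058
(3,3): Delta=1.0000 Bond=-183.1058
V0=-1.7804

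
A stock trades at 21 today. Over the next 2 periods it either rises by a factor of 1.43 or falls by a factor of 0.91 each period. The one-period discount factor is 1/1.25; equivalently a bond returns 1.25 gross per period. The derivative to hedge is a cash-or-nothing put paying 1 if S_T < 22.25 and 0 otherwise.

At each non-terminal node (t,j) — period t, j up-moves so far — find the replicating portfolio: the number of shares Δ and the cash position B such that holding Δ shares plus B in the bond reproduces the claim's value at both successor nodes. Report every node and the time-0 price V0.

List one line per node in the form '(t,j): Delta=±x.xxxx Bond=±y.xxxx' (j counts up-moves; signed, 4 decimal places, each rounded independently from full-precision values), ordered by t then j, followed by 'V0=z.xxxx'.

Risk-neutral probability p* = (R−d)/(u−d) = (1.25−0.91)/(1.43−0.91) = 0.6538.
At expiry t=2: V(2,0)=1.0000, V(2,1)=0.0000, V(2,2)=0.0000
  t=1,j=0: stock 19.1100 → up 27.3273 (V=0.0000), down 17.3901 (V=1.0000). Price 0.2769; hedge Δ=-0.1006, bond B=2.2000.
  t=1,j=1: stock 30.0300 → up 42.9429 (V=0.0000), down 27.3273 (V=0.0000). Price 0.0000; hedge Δ=0.0000, bond B=0.0000.
  t=0,j=0: stock 21.0000 → up 30.0300 (V=0.0000), down 19.1100 (V=0.2769). Price 0.0767; hedge Δ=-0.0254, bond B=0.6092.
Root portfolio cost Δ·21+B reproduces V0=0.0767.

(0,0): Delta=-0.0254 Bond=0.6092
(1,0): Delta=-0.1006 Bond=2.2000
(1,1): Delta=0.0000 Bond=0.0000
V0=0.0767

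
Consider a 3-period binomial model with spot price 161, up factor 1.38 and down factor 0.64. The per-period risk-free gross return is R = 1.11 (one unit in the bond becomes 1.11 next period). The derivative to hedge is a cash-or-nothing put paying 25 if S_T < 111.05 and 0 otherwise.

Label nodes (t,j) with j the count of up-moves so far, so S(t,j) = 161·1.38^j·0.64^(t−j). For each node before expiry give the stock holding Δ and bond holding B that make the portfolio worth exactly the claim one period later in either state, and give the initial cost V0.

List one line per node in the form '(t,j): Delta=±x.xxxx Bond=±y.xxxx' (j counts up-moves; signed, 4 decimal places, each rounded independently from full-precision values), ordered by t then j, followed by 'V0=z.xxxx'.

No-arbitrage ⇒ martingale measure with p* = (R−d)/(u−d) = 0.6351.
Terminal payoffs: V(3,0)=25.0000, V(3,1)=25.0000, V(3,2)=0.0000, V(3,3)=0.0000
(2,0): S=65.9456. Δ = (V_up−V_dn)/(S_up−S_dn) = (25.0000−25.0000)/(91.0049−42.2052) = 0.0000. V = [p*·25.0000 + (1−p*)·25.0000]/1.11 = 22.5225. B = V − Δ·S = 22.5225.
(2,1): S=142.1952. Δ = (V_up−V_dn)/(S_up−S_dn) = (0.0000−25.0000)/(196.2294−91.0049) = -0.2376. V = [p*·0.0000 + (1−p*)·25.0000]/1.11 = 8.2177. B = V − Δ·S = 42.0015.
(2,2): S=306.6084. Δ = (V_up−V_dn)/(S_up−S_dn) = (0.0000−0.0000)/(423.1196−196.2294) = 0.0000. V = [p*·0.0000 + (1−p*)·0.0000]/1.11 = 0.0000. B = V − Δ·S = 0.0000.
(1,0): S=103.0400. Δ = (V_up−V_dn)/(S_up−S_dn) = (8.2177−22.5225)/(142.1952−65.9456) = -0.1876. V = [p*·8.2177 + (1−p*)·22.5225]/1.11 = 12.1054. B = V − Δ·S = 31.4363.
(1,1): S=222.1800. Δ = (V_up−V_dn)/(S_up−S_dn) = (0.0000−8.2177)/(306.6084−142.1952) = -0.0500. V = [p*·0.0000 + (1−p*)·8.2177]/1.11 = 2.7012. B = V − Δ·S = 13.8062.
(0,0): S=161.0000. Δ = (V_up−V_dn)/(S_up−S_dn) = (2.7012−12.1054)/(222.1800−103.0400) = -0.0789. V = [p*·2.7012 + (1−p*)·12.1054]/1.11 = 5.5248. B = V − Δ·S = 18.2331.
Self-financing check: at every node Δ·S+B equals the discounted successor values.

(0,0): Delta=-0.0789 Bond=18.2331
(1,0): Delta=-0.1876 Bond=31.4363
(1,1): Delta=-0.0500 Bond=13.8062
(2,0): Delta=0.0000 Bond=22.5225
(2,1): Delta=-0.2376 Bond=42.0015
(2,2): Delta=0.0000 Bond=0.0000
V0=5.5248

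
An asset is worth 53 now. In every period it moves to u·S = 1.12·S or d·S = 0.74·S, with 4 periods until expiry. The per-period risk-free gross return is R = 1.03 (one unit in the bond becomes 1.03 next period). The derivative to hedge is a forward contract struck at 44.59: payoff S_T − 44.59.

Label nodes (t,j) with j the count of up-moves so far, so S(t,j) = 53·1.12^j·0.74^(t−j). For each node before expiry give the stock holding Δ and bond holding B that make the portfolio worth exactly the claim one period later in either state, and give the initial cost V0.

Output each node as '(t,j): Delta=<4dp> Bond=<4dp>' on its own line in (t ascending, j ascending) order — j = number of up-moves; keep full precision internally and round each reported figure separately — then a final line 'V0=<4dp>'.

(0,0): Delta=1.0000 Bond=-39.6176
(1,0): Delta=1.0000 Bond=-40.8062
(1,1): Delta=1.0000 Bond=-40.8062
(2,0): Delta=1.0000 Bond=-42.0304
(2,1): Delta=1.0000 Bond=-42.0304
(2,2): Delta=1.0000 Bond=-42.0304
(3,0): Delta=1.0000 Bond=-43.2913
(3,1): Delta=1.0000 Bond=-43.2913
(3,2): Delta=1.0000 Bond=-43.2913
(3,3): Delta=1.0000 Bond=-43.2913
V0=13.3824

The replicating-portfolio and risk-neutral prices coincide; use p* = (1.03−0.74)/(1.12−0.74) = 0.7632 for the latter.
Payoff layer (t=4): V(4,0)=-28.6971, V(4,1)=-20.5359, V(4,2)=-8.1838, V(4,3)=10.5113, V(4,4)=38.8065
  t=3,j=0: stock 21.4769 → up 24.0541 (V=-20.5359), down 15.8929 (V=-28.6971). Price -21.8144; hedge Δ=1.0000, bond B=-43.2913.
  t=3,j=1: stock 32.5055 → up 36.4062 (V=-8.1838), down 24.0541 (V=-20.5359). Price -10.7857; hedge Δ=1.0000, bond B=-43.2913.
  t=3,j=2: stock 49.1976 → up 55.1013 (V=10.5113), down 36.4062 (V=-8.1838). Price 5.9063; hedge Δ=1.0000, bond B=-43.2913.
  t=3,j=3: stock 74.4612 → up 83.3965 (V=38.8065), down 55.1013 (V=10.5113). Price 31.1699; hedge Δ=1.0000, bond B=-43.2913.
  t=2,j=0: stock 29.0228 → up 32.5055 (V=-10.7857), down 21.4769 (V=-21.8144). Price -13.0076; hedge Δ=1.0000, bond B=-42.0304.
  t=2,j=1: stock 43.9264 → up 49.1976 (V=5.9063), down 32.5055 (V=-10.7857). Price 1.8960; hedge Δ=1.0000, bond B=-42.0304.
  t=2,j=2: stock 66.4832 → up 74.4612 (V=31.1699), down 49.1976 (V=5.9063). Price 24.4528; hedge Δ=1.0000, bond B=-42.0304.
  t=1,j=0: stock 39.2200 → up 43.9264 (V=1.8960), down 29.0228 (V=-13.0076). Price -1.5862; hedge Δ=1.0000, bond B=-40.8062.
  t=1,j=1: stock 59.3600 → up 66.4832 (V=24.4528), down 43.9264 (V=1.8960). Price 18.5538; hedge Δ=1.0000, bond B=-40.8062.
  t=0,j=0: stock 53.0000 → up 59.3600 (V=18.5538), down 39.2200 (V=-1.5862). Price 13.3824; hedge Δ=1.0000, bond B=-39.6176.
The time-0 hedge costs 13.3824, which is the no-arbitrage price.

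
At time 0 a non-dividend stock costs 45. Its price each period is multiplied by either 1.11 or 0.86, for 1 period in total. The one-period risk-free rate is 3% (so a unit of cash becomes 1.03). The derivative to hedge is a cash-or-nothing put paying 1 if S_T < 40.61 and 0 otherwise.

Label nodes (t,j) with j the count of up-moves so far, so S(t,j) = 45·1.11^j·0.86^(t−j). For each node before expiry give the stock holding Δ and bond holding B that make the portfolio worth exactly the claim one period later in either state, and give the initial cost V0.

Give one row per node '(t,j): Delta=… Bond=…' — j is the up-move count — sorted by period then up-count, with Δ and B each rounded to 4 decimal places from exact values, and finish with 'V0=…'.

Under the risk-neutral measure, an up-move has probability p* = (R−d)/(u−d) = 0.6800 and values discount at R = 1.03.
Payoff layer (t=1): V(1,0)=1.0000, V(1,1)=0.0000
(0,0): S=45.0000. Δ = (V_up−V_dn)/(S_up−S_dn) = (0.0000−1.0000)/(49.9500−38.7000) = -0.0889. V = [p*·0.0000 + (1−p*)·1.0000]/1.03 = 0.3107. B = V − Δ·S = 4.3107.
The time-0 hedge costs 0.3107, which is the no-arbitrage price.

(0,0): Delta=-0.0889 Bond=4.3107
V0=0.3107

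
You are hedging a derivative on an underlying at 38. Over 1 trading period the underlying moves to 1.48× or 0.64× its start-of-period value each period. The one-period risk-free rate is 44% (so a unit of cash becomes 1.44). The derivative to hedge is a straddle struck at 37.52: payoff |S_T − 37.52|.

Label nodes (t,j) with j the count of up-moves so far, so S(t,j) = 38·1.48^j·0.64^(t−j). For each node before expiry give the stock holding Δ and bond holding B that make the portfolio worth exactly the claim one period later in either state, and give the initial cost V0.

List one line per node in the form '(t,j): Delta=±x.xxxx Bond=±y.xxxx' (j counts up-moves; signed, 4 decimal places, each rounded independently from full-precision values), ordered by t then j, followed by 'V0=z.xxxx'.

(0,0): Delta=0.1729 Bond=6.2460
V0=12.8175

Risk-neutral probability p* = (R−d)/(u−d) = (1.44−0.64)/(1.48−0.64) = 0.9524.
At expiry t=1: V(1,0)=13.2000, V(1,1)=18.7200
  t=0,j=0: stock 38.0000 → up 56.2400 (V=18.7200), down 24.3200 (V=13.2000). Price 12.8175; hedge Δ=0.1729, bond B=6.2460.
The time-0 hedge costs 12.8175, which is the no-arbitrage price.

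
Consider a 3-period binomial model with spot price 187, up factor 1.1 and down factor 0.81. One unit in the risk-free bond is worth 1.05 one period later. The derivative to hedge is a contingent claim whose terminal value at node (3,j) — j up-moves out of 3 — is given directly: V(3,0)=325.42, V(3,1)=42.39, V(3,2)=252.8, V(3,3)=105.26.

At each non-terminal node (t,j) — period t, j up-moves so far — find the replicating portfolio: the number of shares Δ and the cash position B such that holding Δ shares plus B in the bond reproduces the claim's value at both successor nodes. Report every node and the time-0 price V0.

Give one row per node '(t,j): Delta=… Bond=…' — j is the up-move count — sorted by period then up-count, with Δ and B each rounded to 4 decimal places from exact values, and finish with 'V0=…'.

Risk-neutral probability p* = (R−d)/(u−d) = (1.05−0.81)/(1.1−0.81) = 0.8276.
Terminal values V(3,·): V(3,0)=325.4200, V(3,1)=42.3900, V(3,2)=252.8000, V(3,3)=105.2600
(2,0): S=122.6907. Δ = (V_up−V_dn)/(S_up−S_dn) = (42.3900−325.4200)/(134.9598−99.3795) = -7.9547. V = [p*·42.3900 + (1−p*)·325.4200]/1.05 = 86.8460. B = V − Δ·S = 1062.8115.
(2,1): S=166.6170. Δ = (V_up−V_dn)/(S_up−S_dn) = (252.8000−42.3900)/(183.2787−134.9598) = 4.3546. V = [p*·252.8000 + (1−p*)·42.3900]/1.05 = 206.2118. B = V − Δ·S = -519.3399.
(2,2): S=226.2700. Δ = (V_up−V_dn)/(S_up−S_dn) = (105.2600−252.8000)/(248.8970−183.2787) = -2.2485. V = [p*·105.2600 + (1−p*)·252.8000]/1.05 = 124.4742. B = V − Δ·S = 633.2328.
(1,0): S=151.4700. Δ = (V_up−V_dn)/(S_up−S_dn) = (206.2118−86.8460)/(166.6170−122.6907) = 2.7174. V = [p*·206.2118 + (1−p*)·86.8460]/1.05 = 176.7919. B = V − Δ·S = -234.8145.
(1,1): S=205.7000. Δ = (V_up−V_dn)/(S_up−S_dn) = (124.4742−206.2118)/(226.2700−166.6170) = -1.3702. V = [p*·124.4742 + (1−p*)·206.2118]/1.05 = 131.9685. B = V − Δ·S = 413.8223.
(0,0): S=187.0000. Δ = (V_up−V_dn)/(S_up−S_dn) = (131.9685−176.7919)/(205.7000−151.4700) = -0.8265. V = [p*·131.9685 + (1−p*)·176.7919]/1.05 = 133.0444. B = V − Δ·S = 287.6080.
Root portfolio cost Δ·187+B reproduces V0=133.0444.

(0,0): Delta=-0.8265 Bond=287.6080
(1,0): Delta=2.7174 Bond=-234.8145
(1,1): Delta=-1.3702 Bond=413.8223
(2,0): Delta=-7.9547 Bond=1062.8115
(2,1): Delta=4.3546 Bond=-519.3399
(2,2): Delta=-2.2485 Bond=633.2328
V0=133.0444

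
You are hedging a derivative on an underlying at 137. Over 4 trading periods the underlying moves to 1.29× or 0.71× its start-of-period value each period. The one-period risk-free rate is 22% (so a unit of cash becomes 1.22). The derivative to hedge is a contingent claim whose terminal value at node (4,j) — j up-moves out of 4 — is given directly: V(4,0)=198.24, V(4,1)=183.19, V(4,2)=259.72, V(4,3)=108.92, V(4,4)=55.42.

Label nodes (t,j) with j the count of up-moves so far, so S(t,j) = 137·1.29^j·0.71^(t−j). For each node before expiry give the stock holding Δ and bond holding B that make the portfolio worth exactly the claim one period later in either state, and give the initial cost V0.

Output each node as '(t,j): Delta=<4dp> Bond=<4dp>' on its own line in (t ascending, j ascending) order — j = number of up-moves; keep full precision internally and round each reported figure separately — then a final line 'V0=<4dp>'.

(0,0): Delta=-0.5245 Bond=111.3978
(1,0): Delta=-1.1977 Bond=201.3912
(1,1): Delta=-0.4736 Bond=126.9170
(2,0): Delta=1.3399 Bond=70.4469
(2,1): Delta=-1.3894 Bond=269.7512
(2,2): Delta=-0.4044 Bond=139.0665
(3,0): Delta=-0.5292 Bond=177.5928
(3,1): Delta=1.4811 Bond=73.3662
(3,2): Delta=-1.6063 Bond=364.1967
(3,3): Delta=-0.3136 Bond=142.9601
V0=39.5448

No-arbitrage ⇒ martingale measure with p* = (R−d)/(u−d) = 0.8793.
Terminal values V(4,·): V(4,0)=198.2400, V(4,1)=183.1900, V(4,2)=259.7200, V(4,3)=108.9200, V(4,4)=55.4200
(3,0): S=49.0338. Δ = (V_up−V_dn)/(S_up−S_dn) = (183.1900−198.2400)/(63.2536−34.8140) = -0.5292. V = [p*·183.1900 + (1−p*)·198.2400]/1.22 = 151.6446. B = V − Δ·S = 177.5928.
(3,1): S=89.0896. Δ = (V_up−V_dn)/(S_up−S_dn) = (259.7200−183.1900)/(114.9256−63.2536) = 1.4811. V = [p*·259.7200 + (1−p*)·183.1900]/1.22 = 205.3144. B = V − Δ·S = 73.3662.
(3,2): S=161.8670. Δ = (V_up−V_dn)/(S_up−S_dn) = (108.9200−259.7200)/(208.8084−114.9256) = -1.6063. V = [p*·108.9200 + (1−p*)·259.7200]/1.22 = 104.1967. B = V − Δ·S = 364.1967.
(3,3): S=294.0964. Δ = (V_up−V_dn)/(S_up−S_dn) = (55.4200−108.9200)/(379.3843−208.8084) = -0.3136. V = [p*·55.4200 + (1−p*)·108.9200]/1.22 = 50.7188. B = V − Δ·S = 142.9601.
(2,0): S=69.0617. Δ = (V_up−V_dn)/(S_up−S_dn) = (205.3144−151.6446)/(89.0896−49.0338) = 1.3399. V = [p*·205.3144 + (1−p*)·151.6446]/1.22 = 162.9812. B = V − Δ·S = 70.4469.
(2,1): S=125.4783. Δ = (V_up−V_dn)/(S_up−S_dn) = (104.1967−205.3144)/(161.8670−89.0896) = -1.3894. V = [p*·104.1967 + (1−p*)·205.3144]/1.22 = 95.4103. B = V − Δ·S = 269.7512.
(2,2): S=227.9817. Δ = (V_up−V_dn)/(S_up−S_dn) = (50.7188−104.1967)/(294.0964−161.8670) = -0.4044. V = [p*·50.7188 + (1−p*)·104.1967]/1.22 = 46.8631. B = V − Δ·S = 139.0665.
(1,0): S=97.2700. Δ = (V_up−V_dn)/(S_up−S_dn) = (95.4103−162.9812)/(125.4783−69.0617) = -1.1977. V = [p*·95.4103 + (1−p*)·162.9812]/1.22 = 84.8897. B = V − Δ·S = 201.3912.
(1,1): S=176.7300. Δ = (V_up−V_dn)/(S_up−S_dn) = (46.8631−95.4103)/(227.9817−125.4783) = -0.4736. V = [p*·46.8631 + (1−p*)·95.4103]/1.22 = 43.2150. B = V − Δ·S = 126.9170.
(0,0): S=137.0000. Δ = (V_up−V_dn)/(S_up−S_dn) = (43.2150−84.8897)/(176.7300−97.2700) = -0.5245. V = [p*·43.2150 + (1−p*)·84.8897]/1.22 = 39.5448. B = V − Δ·S = 111.3978.
Self-financing check: at every node Δ·S+B equals the discounted successor values.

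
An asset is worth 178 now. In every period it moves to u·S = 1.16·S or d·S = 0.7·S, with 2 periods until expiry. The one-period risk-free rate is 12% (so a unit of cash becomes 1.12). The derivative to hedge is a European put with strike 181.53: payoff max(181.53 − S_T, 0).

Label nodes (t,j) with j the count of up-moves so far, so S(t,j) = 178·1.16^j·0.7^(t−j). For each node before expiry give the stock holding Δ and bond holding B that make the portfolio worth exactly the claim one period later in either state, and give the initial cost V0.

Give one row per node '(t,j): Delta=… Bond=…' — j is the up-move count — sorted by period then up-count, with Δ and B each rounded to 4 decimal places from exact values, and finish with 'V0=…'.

(0,0): Delta=-0.4227 Bond=80.4866
(1,0): Delta=-1.0000 Bond=162.0804
(1,1): Delta=-0.3895 Bond=83.2939
V0=5.2514

No-arbitrage ⇒ martingale measure with p* = (R−d)/(u−d) = 0.9130.
Payoff layer (t=2): V(2,0)=94.3100, V(2,1)=36.9940, V(2,2)=0.0000
(1,0): S=124.6000. Δ = (V_up−V_dn)/(S_up−S_dn) = (36.9940−94.3100)/(144.5360−87.2200) = -1.0000. V = [p*·36.9940 + (1−p*)·94.3100]/1.12 = 37.4804. B = V − Δ·S = 162.0804.
(1,1): S=206.4800. Δ = (V_up−V_dn)/(S_up−S_dn) = (0.0000−36.9940)/(239.5168−144.5360) = -0.3895. V = [p*·0.0000 + (1−p*)·36.9940]/1.12 = 2.8722. B = V − Δ·S = 83.2939.
(0,0): S=178.0000. Δ = (V_up−V_dn)/(S_up−S_dn) = (2.8722−37.4804)/(206.4800−124.6000) = -0.4227. V = [p*·2.8722 + (1−p*)·37.4804]/1.12 = 5.2514. B = V − Δ·S = 80.4866.
Each (Δ,B) replicates both successor values, so the strategy is self-financing and V0 is arbitrage-free.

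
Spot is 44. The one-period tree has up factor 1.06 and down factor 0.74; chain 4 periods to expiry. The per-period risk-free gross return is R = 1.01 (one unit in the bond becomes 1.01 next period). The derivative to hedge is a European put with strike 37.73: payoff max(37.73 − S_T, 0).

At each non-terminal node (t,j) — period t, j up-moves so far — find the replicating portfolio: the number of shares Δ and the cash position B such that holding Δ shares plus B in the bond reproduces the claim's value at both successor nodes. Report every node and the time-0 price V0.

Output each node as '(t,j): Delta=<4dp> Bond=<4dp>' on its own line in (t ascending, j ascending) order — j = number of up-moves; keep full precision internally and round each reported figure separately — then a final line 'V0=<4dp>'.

(0,0): Delta=-0.2815 Bond=13.7003
(1,0): Delta=-0.9297 Bond=34.9434
(1,1): Delta=-0.1977 Bond=9.9287
(2,0): Delta=-1.0000 Bond=36.9866
(2,1): Delta=-0.9206 Bond=34.9792
(2,2): Delta=-0.1042 Bond=5.4074
(3,0): Delta=-1.0000 Bond=37.3564
(3,1): Delta=-1.0000 Bond=37.3564
(3,2): Delta=-0.9104 Bond=34.9535
(3,3): Delta=0.0000 Bond=0.0000
V0=1.3151

Since d<R<u, set p* = (R−d)/(u−d) = 0.8437; price each node as the discounted p*-expectation of its children.
Terminal values V(4,·): V(4,0)=24.5359, V(4,1)=18.8304, V(4,2)=10.6575, V(4,3)=0.0000, V(4,4)=0.0000
Node (3,0) S=17.8299: V=(p*·18.8304+(1−p*)·24.5359)/1.01=19.5266; Δ=(18.8304−24.5359)/(18.8996−13.1941)=-1.0000; B=V−Δ·S=37.3564
Node (3,1) S=25.5401: V=(p*·10.6575+(1−p*)·18.8304)/1.01=11.8164; Δ=(10.6575−18.8304)/(27.0725−18.8996)=-1.0000; B=V−Δ·S=37.3564
Node (3,2) S=36.5844: V=(p*·0.0000+(1−p*)·10.6575)/1.01=1.6488; Δ=(0.0000−10.6575)/(38.7795−27.0725)=-0.9104; B=V−Δ·S=34.9535
Node (3,3) S=52.4047: V=(p*·0.0000+(1−p*)·0.0000)/1.01=0.0000; Δ=(0.0000−0.0000)/(55.5490−38.7795)=0.0000; B=V−Δ·S=0.0000
Node (2,0) S=24.0944: V=(p*·11.8164+(1−p*)·19.5266)/1.01=12.8922; Δ=(11.8164−19.5266)/(25.5401−17.8299)=-1.0000; B=V−Δ·S=36.9866
Node (2,1) S=34.5136: V=(p*·1.6488+(1−p*)·11.8164)/1.01=3.2054; Δ=(1.6488−11.8164)/(36.5844−25.5401)=-0.9206; B=V−Δ·S=34.9792
Node (2,2) S=49.4384: V=(p*·0.0000+(1−p*)·1.6488)/1.01=0.2551; Δ=(0.0000−1.6488)/(52.4047−36.5844)=-0.1042; B=V−Δ·S=5.4074
Node (1,0) S=32.5600: V=(p*·3.2054+(1−p*)·12.8922)/1.01=4.6722; Δ=(3.2054−12.8922)/(34.5136−24.0944)=-0.9297; B=V−Δ·S=34.9434
Node (1,1) S=46.6400: V=(p*·0.2551+(1−p*)·3.2054)/1.01=0.7090; Δ=(0.2551−3.2054)/(49.4384−34.5136)=-0.1977; B=V−Δ·S=9.9287
Node (0,0) S=44.0000: V=(p*·0.7090+(1−p*)·4.6722)/1.01=1.3151; Δ=(0.7090−4.6722)/(46.6400−32.5600)=-0.2815; B=V−Δ·S=13.7003
Root portfolio cost Δ·44+B reproduces V0=1.3151.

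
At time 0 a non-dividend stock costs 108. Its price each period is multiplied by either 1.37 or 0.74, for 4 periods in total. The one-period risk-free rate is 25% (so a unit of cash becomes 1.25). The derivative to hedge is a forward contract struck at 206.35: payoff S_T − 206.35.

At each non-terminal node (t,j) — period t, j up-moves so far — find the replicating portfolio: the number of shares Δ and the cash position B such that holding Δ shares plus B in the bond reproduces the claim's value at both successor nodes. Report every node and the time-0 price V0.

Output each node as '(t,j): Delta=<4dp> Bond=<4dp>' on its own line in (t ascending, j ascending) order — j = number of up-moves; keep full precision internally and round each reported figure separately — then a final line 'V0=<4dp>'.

(0,0): Delta=1.0000 Bond=-84.5210
(1,0): Delta=1.0000 Bond=-105.6512
(1,1): Delta=1.0000 Bond=-105.6512
(2,0): Delta=1.0000 Bond=-132.0640
(2,1): Delta=1.0000 Bond=-132.0640
(2,2): Delta=1.0000 Bond=-132.0640
(3,0): Delta=1.0000 Bond=-165.0800
(3,1): Delta=1.0000 Bond=-165.0800
(3,2): Delta=1.0000 Bond=-165.0800
(3,3): Delta=1.0000 Bond=-165.0800
V0=23.4790

No-arbitrage ⇒ martingale measure with p* = (R−d)/(u−d) = 0.8095.
At expiry t=4: V(4,0)=-173.9645, V(4,1)=-146.3931, V(4,2)=-95.3486, V(4,3)=-0.8475, V(4,4)=174.1074
(3,0): S=43.7642. Δ = (V_up−V_dn)/(S_up−S_dn) = (-146.3931−-173.9645)/(59.9569−32.3855) = 1.0000. V = [p*·-146.3931 + (1−p*)·-173.9645]/1.25 = -121.3158. B = V − Δ·S = -165.0800.
(3,1): S=81.0229. Δ = (V_up−V_dn)/(S_up−S_dn) = (-95.3486−-146.3931)/(111.0014−59.9569) = 1.0000. V = [p*·-95.3486 + (1−p*)·-146.3931]/1.25 = -84.0571. B = V − Δ·S = -165.0800.
(3,2): S=150.0018. Δ = (V_up−V_dn)/(S_up−S_dn) = (-0.8475−-95.3486)/(205.5025−111.0014) = 1.0000. V = [p*·-0.8475 + (1−p*)·-95.3486]/1.25 = -15.0782. B = V − Δ·S = -165.0800.
(3,3): S=277.7061. Δ = (V_up−V_dn)/(S_up−S_dn) = (174.1074−-0.8475)/(380.4574−205.5025) = 1.0000. V = [p*·174.1074 + (1−p*)·-0.8475]/1.25 = 112.6261. B = V − Δ·S = -165.0800.
(2,0): S=59.1408. Δ = (V_up−V_dn)/(S_up−S_dn) = (-84.0571−-121.3158)/(81.0229−43.7642) = 1.0000. V = [p*·-84.0571 + (1−p*)·-121.3158]/1.25 = -72.9232. B = V − Δ·S = -132.0640.
(2,1): S=109.4904. Δ = (V_up−V_dn)/(S_up−S_dn) = (-15.0782−-84.0571)/(150.0018−81.0229) = 1.0000. V = [p*·-15.0782 + (1−p*)·-84.0571]/1.25 = -22.5736. B = V − Δ·S = -132.0640.
(2,2): S=202.7052. Δ = (V_up−V_dn)/(S_up−S_dn) = (112.6261−-15.0782)/(277.7061−150.0018) = 1.0000. V = [p*·112.6261 + (1−p*)·-15.0782]/1.25 = 70.6412. B = V − Δ·S = -132.0640.
(1,0): S=79.9200. Δ = (V_up−V_dn)/(S_up−S_dn) = (-22.5736−-72.9232)/(109.4904−59.1408) = 1.0000. V = [p*·-22.5736 + (1−p*)·-72.9232]/1.25 = -25.7312. B = V − Δ·S = -105.6512.
(1,1): S=147.9600. Δ = (V_up−V_dn)/(S_up−S_dn) = (70.6412−-22.5736)/(202.7052−109.4904) = 1.0000. V = [p*·70.6412 + (1−p*)·-22.5736]/1.25 = 42.3088. B = V − Δ·S = -105.6512.
(0,0): S=108.0000. Δ = (V_up−V_dn)/(S_up−S_dn) = (42.3088−-25.7312)/(147.9600−79.9200) = 1.0000. V = [p*·42.3088 + (1−p*)·-25.7312]/1.25 = 23.4790. B = V − Δ·S = -84.5210.
The time-0 hedge costs 23.4790, which is the no-arbitrage price.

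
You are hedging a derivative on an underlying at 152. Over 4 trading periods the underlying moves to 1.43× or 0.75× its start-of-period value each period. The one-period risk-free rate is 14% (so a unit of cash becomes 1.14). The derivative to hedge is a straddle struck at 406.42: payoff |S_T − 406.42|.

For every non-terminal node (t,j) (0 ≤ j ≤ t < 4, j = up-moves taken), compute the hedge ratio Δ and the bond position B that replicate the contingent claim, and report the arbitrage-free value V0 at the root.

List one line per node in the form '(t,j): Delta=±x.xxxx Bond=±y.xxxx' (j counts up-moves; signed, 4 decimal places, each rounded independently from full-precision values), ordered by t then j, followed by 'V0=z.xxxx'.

The replicating-portfolio and risk-neutral prices coincide; use p* = (1.14−0.75)/(1.43−0.75) = 0.5735 for the latter.
Payoff layer (t=4): V(4,0)=358.3263, V(4,1)=314.7213, V(4,2)=231.5811, V(4,3)=73.0604, V(4,4)=229.1856
Node (3,0) S=64.1250: V=(p*·314.7213+(1−p*)·358.3263)/1.14=292.3838; Δ=(314.7213−358.3263)/(91.6987−48.0938)=-1.0000; B=V−Δ·S=356.5088
Node (3,1) S=122.2650: V=(p*·231.5811+(1−p*)·314.7213)/1.14=234.2438; Δ=(231.5811−314.7213)/(174.8389−91.6987)=-1.0000; B=V−Δ·S=356.5088
Node (3,2) S=233.1186: V=(p*·73.0604+(1−p*)·231.5811)/1.14=123.3902; Δ=(73.0604−231.5811)/(333.3596−174.8389)=-1.0000; B=V−Δ·S=356.5088
Node (3,3) S=444.4795: V=(p*·229.1856+(1−p*)·73.0604)/1.14=142.6340; Δ=(229.1856−73.0604)/(635.6056−333.3596)=0.5166; B=V−Δ·S=-86.9619
Node (2,0) S=85.5000: V=(p*·234.2438+(1−p*)·292.3838)/1.14=227.2270; Δ=(234.2438−292.3838)/(122.2650−64.1250)=-1.0000; B=V−Δ·S=312.7270
Node (2,1) S=163.0200: V=(p*·123.3902+(1−p*)·234.2438)/1.14=149.7070; Δ=(123.3902−234.2438)/(233.1186−122.2650)=-1.0000; B=V−Δ·S=312.7270
Node (2,2) S=310.8248: V=(p*·142.6340+(1−p*)·123.3902)/1.14=117.9185; Δ=(142.6340−123.3902)/(444.4795−233.1186)=0.0910; B=V−Δ·S=89.6187
Node (1,0) S=114.0000: V=(p*·149.7070+(1−p*)·227.2270)/1.14=160.3219; Δ=(149.7070−227.2270)/(163.0200−85.5000)=-1.0000; B=V−Δ·S=274.3219
Node (1,1) S=217.3600: V=(p*·117.9185+(1−p*)·149.7070)/1.14=115.3293; Δ=(117.9185−149.7070)/(310.8248−163.0200)=-0.2151; B=V−Δ·S=162.0770
Node (0,0) S=152.0000: V=(p*·115.3293+(1−p*)·160.3219)/1.14=117.9976; Δ=(115.3293−160.3219)/(217.3600−114.0000)=-0.4353; B=V−Δ·S=184.1633
Each (Δ,B) replicates both successor values, so the strategy is self-financing and V0 is arbitrage-free.

(0,0): Delta=-0.4353 Bond=184.1633
(1,0): Delta=-1.0000 Bond=274.3219
(1,1): Delta=-0.2151 Bond=162.0770
(2,0): Delta=-1.0000 Bond=312.7270
(2,1): Delta=-1.0000 Bond=312.7270
(2,2): Delta=0.0910 Bond=89.6187
(3,0): Delta=-1.0000 Bond=356.5088
(3,1): Delta=-1.0000 Bond=356.5088
(3,2): Delta=-1.0000 Bond=356.5088
(3,3): Delta=0.5166 Bond=-86.9619
V0=117.9976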